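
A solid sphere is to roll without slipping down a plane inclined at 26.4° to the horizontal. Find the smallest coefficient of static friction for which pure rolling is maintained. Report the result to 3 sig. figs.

μ_min ≈ 0.142

For this body I = (2/5)MR², i.e. k = I/(MR²) = 0.4.
Along the incline Mg sinθ − f = Ma, and torque about the center fR = Iα = kMR²(a/R) gives f = kMa.
These give a = g sinθ/(1+k) and the required friction f = kMg sinθ/(1+k).
With N = Mg cosθ, the no-slip condition f ≤ μN gives μ_min = f/N = k tanθ/(1+k).
μ_min = 0.4 × tan26.4° / 1.4 ≈ 0.142.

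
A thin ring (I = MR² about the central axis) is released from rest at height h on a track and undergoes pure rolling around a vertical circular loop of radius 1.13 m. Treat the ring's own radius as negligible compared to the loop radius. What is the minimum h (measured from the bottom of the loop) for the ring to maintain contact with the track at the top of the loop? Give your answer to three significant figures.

For this body I = MR², i.e. k = I/(MR²) = 1.
At the top of the loop, the minimum-contact condition is Mg = Mv_top²/r, so v_top² = gr.
With ω = v/R, the kinetic energy at speed v is ½(1+k)Mv² = Mv².
Energy conservation from release (height h) to the top (height 2r): Mgh = Mg(2r) + M·gr.
Thus h_min = 2r + (1+k)r/2 = r(2 + 2/2) = 1.13 × 3 ≈ 3.39 m.

h_min ≈ 3.39 m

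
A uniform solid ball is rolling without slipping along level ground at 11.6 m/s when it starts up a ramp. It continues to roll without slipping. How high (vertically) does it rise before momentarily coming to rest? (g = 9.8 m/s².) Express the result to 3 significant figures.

With I = (2/5)MR², the ratio k = I/(MR²) is 0.4.
Since it rolls without slipping, ω = v/R and KE = ½Mv² + ½Iω² = ½(1+k)Mv² = (7/10)Mv².
At the top the kinetic energy is zero, so (7/10)Mv₀² = Mgh.
Thus h = (1+k)v₀²/(2g) = 1.4 × 11.6² / (2 × 9.8) ≈ 9.61 m.

h ≈ 9.61 m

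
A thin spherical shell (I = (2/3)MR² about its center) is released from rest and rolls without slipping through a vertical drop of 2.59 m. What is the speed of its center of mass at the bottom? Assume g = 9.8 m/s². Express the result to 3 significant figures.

The moment of inertia is (2/3)MR², giving k ≡ I/(MR²) = 2/3.
Rolling without slipping gives ω = v/R, so the total kinetic energy is ½Mv² + ½Iω² = ½(1+k)Mv² = (5/6)Mv².
Energy conservation: Mgh = (5/6)Mv², so v = √(2gh/(1+k)) = √(2 × 9.8 × 2.59 / 1.667) ≈ 5.52 m/s.

v ≈ 5.52 m/s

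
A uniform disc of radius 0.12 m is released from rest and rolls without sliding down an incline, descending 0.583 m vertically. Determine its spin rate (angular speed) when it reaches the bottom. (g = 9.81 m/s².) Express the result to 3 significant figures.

ω ≈ 23.0 rad/s

With I = (1/2)MR², the ratio k = I/(MR²) is 0.5.
The rolling condition ω = v/R makes the rotational term ½I(v/R)² = ½kMv², so KE_total = ½(1+k)Mv² = (3/4)Mv².
Energy conservation Mgh = ½(1+k)Mv² gives v = √(2gh/(1+k)) = √(2 × 9.81 × 0.583 / 1.5) = 2.761 m/s.
Then ω = v/R = 2.761 / 0.12 ≈ 23.0 rad/s.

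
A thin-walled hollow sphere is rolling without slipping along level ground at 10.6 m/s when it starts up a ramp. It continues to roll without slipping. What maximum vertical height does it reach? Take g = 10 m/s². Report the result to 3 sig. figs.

For this body I = (2/3)MR², i.e. k = I/(MR²) = 2/3.
Rolling without slipping gives ω = v/R, so the total kinetic energy is ½Mv² + ½Iω² = ½(1+k)Mv² = (5/6)Mv².
At the top the kinetic energy is zero, so (5/6)Mv₀² = Mgh.
Thus h = (1+k)v₀²/(2g) = 1.667 × 10.6² / (2 × 10) ≈ 9.36 m.

h ≈ 9.36 m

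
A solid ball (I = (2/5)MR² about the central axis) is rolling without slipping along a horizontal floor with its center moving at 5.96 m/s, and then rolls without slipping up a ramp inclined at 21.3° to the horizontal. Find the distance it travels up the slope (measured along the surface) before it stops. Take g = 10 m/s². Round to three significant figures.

d ≈ 6.85 m

For this body I = (2/5)MR², i.e. k = I/(MR²) = 0.4.
Since it rolls without slipping, ω = v/R and KE = ½Mv² + ½Iω² = ½(1+k)Mv² = (7/10)Mv².
Setting this equal to Mgh gives the vertical rise h = (1+k)v₀²/(2g) = 1.4×5.96²/(2×10) = 2.487 m.
The distance along the slope is d = h/sinθ = 2.487/sin21.3° ≈ 6.85 m.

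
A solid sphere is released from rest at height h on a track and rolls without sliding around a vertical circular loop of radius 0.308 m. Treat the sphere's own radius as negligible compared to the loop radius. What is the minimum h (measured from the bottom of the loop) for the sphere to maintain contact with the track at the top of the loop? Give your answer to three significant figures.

For this body I = (2/5)MR², i.e. k = I/(MR²) = 0.4.
At the top, contact is just lost when gravity alone supplies the centripetal force: Mg = Mv_top²/r, i.e. v_top² = gr.
With ω = v/R, the kinetic energy at speed v is ½(1+k)Mv² = (7/10)Mv².
Energy conservation from release (height h) to the top (height 2r): Mgh = Mg(2r) + (7/10)M·gr.
Thus h_min = 2r + (1+k)r/2 = r(2 + 1.4/2) = 0.308 × 2.7 ≈ 0.832 m.

h_min ≈ 0.832 m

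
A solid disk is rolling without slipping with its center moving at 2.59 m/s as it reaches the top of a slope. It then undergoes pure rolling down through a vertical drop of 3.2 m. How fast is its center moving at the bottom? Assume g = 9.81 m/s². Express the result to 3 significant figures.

v ≈ 6.97 m/s

With I = (1/2)MR², the ratio k = I/(MR²) is 0.5.
Pure rolling means v = ωR; then KE = ½Mv² + ½I(v/R)² = ½(1+k)Mv² = (3/4)Mv².
Conserving energy between top and bottom: (3/4)Mv² = (3/4)Mv₀² + Mgh, hence v² = v₀² + 2gh/(1+k).
v = √(2.59² + 2×9.81×3.2/1.5) = √48.56 ≈ 6.97 m/s.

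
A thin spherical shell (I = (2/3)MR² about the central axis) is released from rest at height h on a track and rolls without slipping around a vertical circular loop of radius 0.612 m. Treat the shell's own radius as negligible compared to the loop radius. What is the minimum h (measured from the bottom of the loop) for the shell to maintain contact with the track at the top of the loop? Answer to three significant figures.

Here I = (2/3)MR², so the shape factor k = I/(MR²) = 2/3.
At the top of the loop, the minimum-contact condition is Mg = Mv_top²/r, so v_top² = gr.
With ω = v/R, the kinetic energy at speed v is ½(1+k)Mv² = (5/6)Mv².
Energy conservation from release (height h) to the top (height 2r): Mgh = Mg(2r) + (5/6)M·gr.
Thus h_min = 2r + (1+k)r/2 = r(2 + 1.667/2) = 0.612 × 2.833 ≈ 1.73 m.

h_min ≈ 1.73 m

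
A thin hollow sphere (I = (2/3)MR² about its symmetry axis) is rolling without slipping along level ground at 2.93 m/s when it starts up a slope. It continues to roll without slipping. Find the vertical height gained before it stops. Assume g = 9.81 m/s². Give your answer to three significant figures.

With I = (2/3)MR², the ratio k = I/(MR²) is 2/3.
Rolling without slipping gives ω = v/R, so the total kinetic energy is ½Mv² + ½Iω² = ½(1+k)Mv² = (5/6)Mv².
At the top the kinetic energy is zero, so (5/6)Mv₀² = Mgh.
Thus h = (1+k)v₀²/(2g) = 1.667 × 2.93² / (2 × 9.81) ≈ 0.729 m.

h ≈ 0.729 m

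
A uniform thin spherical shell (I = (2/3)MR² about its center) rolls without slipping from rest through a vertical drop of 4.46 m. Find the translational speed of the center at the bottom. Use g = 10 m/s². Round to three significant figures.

With I = (2/3)MR², the ratio k = I/(MR²) is 2/3.
Since it rolls without slipping, ω = v/R and KE = ½Mv² + ½Iω² = ½(1+k)Mv² = (5/6)Mv².
Energy conservation: Mgh = (5/6)Mv², so v = √(2gh/(1+k)) = √(2 × 10 × 4.46 / 1.667) ≈ 7.32 m/s.

v ≈ 7.32 m/s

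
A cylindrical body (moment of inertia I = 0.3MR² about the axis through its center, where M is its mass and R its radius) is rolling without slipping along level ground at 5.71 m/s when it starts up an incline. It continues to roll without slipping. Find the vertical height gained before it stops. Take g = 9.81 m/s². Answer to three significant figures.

h ≈ 2.16 m

For this body I = 0.3MR², i.e. k = I/(MR²) = 0.3.
Rolling without slipping gives ω = v/R, so the total kinetic energy is ½Mv² + ½Iω² = ½(1+k)Mv² = (13/20)Mv².
All of this converts to potential energy at the highest point: (13/20)Mv₀² = Mgh.
Thus h = (1+k)v₀²/(2g) = 1.3 × 5.71² / (2 × 9.81) ≈ 2.16 m.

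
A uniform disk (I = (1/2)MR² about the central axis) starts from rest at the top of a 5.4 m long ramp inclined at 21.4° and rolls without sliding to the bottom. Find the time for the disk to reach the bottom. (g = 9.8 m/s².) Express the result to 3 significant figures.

Here I = (1/2)MR², so the shape factor k = I/(MR²) = 0.5.
Translational: Mg sinθ − f = Ma. Rotational about the CM: fR = Iα = kMRa, so f = kMa.
Hence a = g sinθ/(1+k) = 9.8×sin21.4°/1.5 = 2.384 m/s².
With constant a from rest, t = √(2L/a) = √(2·5.4/2.384) ≈ 2.13 s.

t ≈ 2.13 s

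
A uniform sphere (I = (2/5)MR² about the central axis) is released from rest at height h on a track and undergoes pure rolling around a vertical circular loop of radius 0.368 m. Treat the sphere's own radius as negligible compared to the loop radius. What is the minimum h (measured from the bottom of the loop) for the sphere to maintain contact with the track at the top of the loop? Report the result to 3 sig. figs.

Here I = (2/5)MR², so the shape factor k = I/(MR²) = 0.4.
At the top of the loop, the minimum-contact condition is Mg = Mv_top²/r, so v_top² = gr.
With ω = v/R, the kinetic energy at speed v is ½(1+k)Mv² = (7/10)Mv².
Energy conservation from release (height h) to the top (height 2r): Mgh = Mg(2r) + (7/10)M·gr.
Thus h_min = 2r + (1+k)r/2 = r(2 + 1.4/2) = 0.368 × 2.7 ≈ 0.994 m.

h_min ≈ 0.994 m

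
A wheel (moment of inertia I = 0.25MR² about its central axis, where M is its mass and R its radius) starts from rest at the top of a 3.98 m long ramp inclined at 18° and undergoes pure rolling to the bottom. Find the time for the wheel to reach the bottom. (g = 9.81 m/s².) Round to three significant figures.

t ≈ 1.81 s

Here I = 0.25MR², so the shape factor k = I/(MR²) = 0.25.
Translational: Mg sinθ − f = Ma. Rotational about the CM: fR = Iα = kMRa, so f = kMa.
Hence a = g sinθ/(1+k) = 9.81×sin18°/1.25 = 2.425 m/s².
Starting from rest, L = ½at², so t = √(2L/a) = √(2×3.98/2.425) ≈ 1.81 s.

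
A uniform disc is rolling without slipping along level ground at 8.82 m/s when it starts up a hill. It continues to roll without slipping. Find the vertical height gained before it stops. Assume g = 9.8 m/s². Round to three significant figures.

h ≈ 5.95 m

With I = (1/2)MR², the ratio k = I/(MR²) is 0.5.
Pure rolling means v = ωR; then KE = ½Mv² + ½I(v/R)² = ½(1+k)Mv² = (3/4)Mv².
All of this converts to potential energy at the highest point: (3/4)Mv₀² = Mgh.
Thus h = (1+k)v₀²/(2g) = 1.5 × 8.82² / (2 × 9.8) ≈ 5.95 m.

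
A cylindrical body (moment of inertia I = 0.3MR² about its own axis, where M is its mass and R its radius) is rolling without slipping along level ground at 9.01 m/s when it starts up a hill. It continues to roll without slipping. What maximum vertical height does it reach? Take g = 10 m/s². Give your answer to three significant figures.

h ≈ 5.28 m

The moment of inertia is 0.3MR², giving k ≡ I/(MR²) = 0.3.
Pure rolling means v = ωR; then KE = ½Mv² + ½I(v/R)² = ½(1+k)Mv² = (13/20)Mv².
All of this converts to potential energy at the highest point: (13/20)Mv₀² = Mgh.
Thus h = (1+k)v₀²/(2g) = 1.3 × 9.01² / (2 × 10) ≈ 5.28 m.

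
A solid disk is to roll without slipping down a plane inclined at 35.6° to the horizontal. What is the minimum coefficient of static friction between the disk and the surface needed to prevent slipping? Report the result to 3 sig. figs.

μ_min ≈ 0.239

With I = (1/2)MR², the ratio k = I/(MR²) is 0.5.
Along the incline Mg sinθ − f = Ma, and torque about the center fR = Iα = kMR²(a/R) gives f = kMa.
These give a = g sinθ/(1+k) and the required friction f = kMg sinθ/(1+k).
The normal force is N = Mg cosθ, so μ_min = f/N = k tanθ/(1+k).
μ_min = 0.5 × tan35.6° / 1.5 ≈ 0.239.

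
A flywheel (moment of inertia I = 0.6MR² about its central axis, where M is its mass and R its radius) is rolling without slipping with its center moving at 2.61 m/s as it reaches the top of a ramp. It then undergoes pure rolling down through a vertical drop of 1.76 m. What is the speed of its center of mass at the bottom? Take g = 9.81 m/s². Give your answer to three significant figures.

For this body I = 0.6MR², i.e. k = I/(MR²) = 0.6.
Since it rolls without slipping, ω = v/R and KE = ½Mv² + ½Iω² = ½(1+k)Mv² = (4/5)Mv².
Energy conservation: (4/5)Mv₀² + Mgh = (4/5)Mv², so v² = v₀² + 2gh/(1+k).
v = √(2.61² + 2×9.81×1.76/1.6) = √28.39 ≈ 5.33 m/s.

v ≈ 5.33 m/s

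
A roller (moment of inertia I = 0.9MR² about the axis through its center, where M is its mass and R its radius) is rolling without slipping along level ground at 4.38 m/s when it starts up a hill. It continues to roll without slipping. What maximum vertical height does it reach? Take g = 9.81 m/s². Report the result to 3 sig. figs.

Here I = 0.9MR², so the shape factor k = I/(MR²) = 0.9.
Pure rolling means v = ωR; then KE = ½Mv² + ½I(v/R)² = ½(1+k)Mv² = (19/20)Mv².
At the top the kinetic energy is zero, so (19/20)Mv₀² = Mgh.
Thus h = (1+k)v₀²/(2g) = 1.9 × 4.38² / (2 × 9.81) ≈ 1.86 m.

h ≈ 1.86 m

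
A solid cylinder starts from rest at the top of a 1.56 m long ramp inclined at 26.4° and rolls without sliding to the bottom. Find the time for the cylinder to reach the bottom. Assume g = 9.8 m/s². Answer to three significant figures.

t ≈ 1.04 s

With I = (1/2)MR², the ratio k = I/(MR²) is 0.5.
Along the incline Mg sinθ − f = Ma, and torque about the center fR = Iα = kMR²(a/R) gives f = kMa.
Hence a = g sinθ/(1+k) = 9.8×sin26.4°/1.5 = 2.905 m/s².
With constant a from rest, t = √(2L/a) = √(2·1.56/2.905) ≈ 1.04 s.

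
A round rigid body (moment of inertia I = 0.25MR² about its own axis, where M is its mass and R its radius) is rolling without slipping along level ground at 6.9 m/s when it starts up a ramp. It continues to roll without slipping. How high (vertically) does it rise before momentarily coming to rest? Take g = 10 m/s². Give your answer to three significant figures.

h ≈ 2.98 m

With I = 0.25MR², the ratio k = I/(MR²) is 0.25.
The rolling condition ω = v/R makes the rotational term ½I(v/R)² = ½kMv², so KE_total = ½(1+k)Mv² = (5/8)Mv².
All of this converts to potential energy at the highest point: (5/8)Mv₀² = Mgh.
Thus h = (1+k)v₀²/(2g) = 1.25 × 6.9² / (2 × 10) ≈ 2.98 m.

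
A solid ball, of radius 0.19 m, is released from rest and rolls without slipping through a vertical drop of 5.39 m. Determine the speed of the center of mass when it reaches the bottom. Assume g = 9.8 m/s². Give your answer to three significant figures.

Here I = (2/5)MR², so the shape factor k = I/(MR²) = 0.4.
Rolling without slipping gives ω = v/R, so the total kinetic energy is ½Mv² + ½Iω² = ½(1+k)Mv² = (7/10)Mv².
Energy conservation: Mgh = (7/10)Mv², so v = √(2gh/(1+k)) = √(2 × 9.8 × 5.39 / 1.4) ≈ 8.69 m/s.

v ≈ 8.69 m/s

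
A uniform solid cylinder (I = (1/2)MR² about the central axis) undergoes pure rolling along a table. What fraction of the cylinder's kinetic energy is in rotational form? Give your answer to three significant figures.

For this body I = (1/2)MR², i.e. k = I/(MR²) = 0.5.
With ω = v/R, KE_trans = ½Mv² and KE_rot = ½Iω² = ½kMv², so KE_total = ½(1+k)Mv².
The rotational fraction is therefore k/(1+k) = 0.5/1.5 ≈ 0.333.

fraction ≈ 0.333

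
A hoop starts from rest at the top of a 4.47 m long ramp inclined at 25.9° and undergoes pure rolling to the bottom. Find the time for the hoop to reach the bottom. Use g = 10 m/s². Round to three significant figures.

The moment of inertia is MR², giving k ≡ I/(MR²) = 1.
Along the incline Mg sinθ − f = Ma, and torque about the center fR = Iα = kMR²(a/R) gives f = kMa.
Hence a = g sinθ/(1+k) = 10×sin25.9°/2 = 2.184 m/s².
Starting from rest, L = ½at², so t = √(2L/a) = √(2×4.47/2.184) ≈ 2.02 s.

t ≈ 2.02 s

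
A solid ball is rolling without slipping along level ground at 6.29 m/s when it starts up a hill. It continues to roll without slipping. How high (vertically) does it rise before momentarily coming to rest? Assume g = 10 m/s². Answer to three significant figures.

h ≈ 2.77 m

Here I = (2/5)MR², so the shape factor k = I/(MR²) = 0.4.
Pure rolling means v = ωR; then KE = ½Mv² + ½I(v/R)² = ½(1+k)Mv² = (7/10)Mv².
All of this converts to potential energy at the highest point: (7/10)Mv₀² = Mgh.
Thus h = (1+k)v₀²/(2g) = 1.4 × 6.29² / (2 × 10) ≈ 2.77 m.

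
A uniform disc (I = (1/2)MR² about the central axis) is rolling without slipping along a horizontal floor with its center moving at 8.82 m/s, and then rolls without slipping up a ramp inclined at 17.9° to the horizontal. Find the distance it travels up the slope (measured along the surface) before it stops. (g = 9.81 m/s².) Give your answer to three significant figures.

Here I = (1/2)MR², so the shape factor k = I/(MR²) = 0.5.
The rolling condition ω = v/R makes the rotational term ½I(v/R)² = ½kMv², so KE_total = ½(1+k)Mv² = (3/4)Mv².
Setting this equal to Mgh gives the vertical rise h = (1+k)v₀²/(2g) = 1.5×8.82²/(2×9.81) = 5.947 m.
Along the incline, d = h/sinθ = 5.947/sin17.9° ≈ 19.4 m.

d ≈ 19.4 m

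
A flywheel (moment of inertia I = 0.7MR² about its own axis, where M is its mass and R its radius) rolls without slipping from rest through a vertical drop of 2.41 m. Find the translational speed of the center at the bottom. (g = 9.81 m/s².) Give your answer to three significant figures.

With I = 0.7MR², the ratio k = I/(MR²) is 0.7.
Pure rolling means v = ωR; then KE = ½Mv² + ½I(v/R)² = ½(1+k)Mv² = (17/20)Mv².
Energy conservation: Mgh = (17/20)Mv², so v = √(2gh/(1+k)) = √(2 × 9.81 × 2.41 / 1.7) ≈ 5.27 m/s.

v ≈ 5.27 m/s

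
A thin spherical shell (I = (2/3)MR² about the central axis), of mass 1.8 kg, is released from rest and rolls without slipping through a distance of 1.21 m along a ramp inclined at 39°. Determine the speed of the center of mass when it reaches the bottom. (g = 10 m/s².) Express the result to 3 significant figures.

v ≈ 3.02 m/s

With I = (2/3)MR², the ratio k = I/(MR²) is 2/3.
Since it rolls without slipping, ω = v/R and KE = ½Mv² + ½Iω² = ½(1+k)Mv² = (5/6)Mv².
The vertical drop is h = L sinθ = 1.21 × sin39° = 0.7615 m.
Setting Mgh = (5/6)Mv² gives v = √(2gh/(1+k)) = √(2·10·0.7615/1.667) ≈ 3.02 m/s.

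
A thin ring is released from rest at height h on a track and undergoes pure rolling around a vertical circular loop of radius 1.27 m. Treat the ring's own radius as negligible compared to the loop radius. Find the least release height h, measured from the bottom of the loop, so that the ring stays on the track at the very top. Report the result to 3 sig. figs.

Here I = MR², so the shape factor k = I/(MR²) = 1.
At the top, contact is just lost when gravity alone supplies the centripetal force: Mg = Mv_top²/r, i.e. v_top² = gr.
With ω = v/R, the kinetic energy at speed v is ½(1+k)Mv² = Mv².
Energy conservation from release (height h) to the top (height 2r): Mgh = Mg(2r) + M·gr.
Thus h_min = 2r + (1+k)r/2 = r(2 + 2/2) = 1.27 × 3 ≈ 3.81 m.

h_min ≈ 3.81 m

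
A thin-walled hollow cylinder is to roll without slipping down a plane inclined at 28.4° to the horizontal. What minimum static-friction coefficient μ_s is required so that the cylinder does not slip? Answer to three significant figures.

μ_min ≈ 0.270

The moment of inertia is MR², giving k ≡ I/(MR²) = 1.
Along the incline Mg sinθ − f = Ma, and torque about the center fR = Iα = kMR²(a/R) gives f = kMa.
These give a = g sinθ/(1+k) and the required friction f = kMg sinθ/(1+k).
The normal force is N = Mg cosθ, so μ_min = f/N = k tanθ/(1+k).
μ_min = 1 × tan28.4° / 2 ≈ 0.270.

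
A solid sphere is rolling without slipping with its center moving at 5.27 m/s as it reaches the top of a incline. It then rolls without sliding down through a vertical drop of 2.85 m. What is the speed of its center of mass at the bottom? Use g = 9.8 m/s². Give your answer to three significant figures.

v ≈ 8.23 m/s

For this body I = (2/5)MR², i.e. k = I/(MR²) = 0.4.
Rolling without slipping gives ω = v/R, so the total kinetic energy is ½Mv² + ½Iω² = ½(1+k)Mv² = (7/10)Mv².
Conserving energy between top and bottom: (7/10)Mv² = (7/10)Mv₀² + Mgh, hence v² = v₀² + 2gh/(1+k).
v = √(5.27² + 2×9.8×2.85/1.4) = √67.67 ≈ 8.23 m/s.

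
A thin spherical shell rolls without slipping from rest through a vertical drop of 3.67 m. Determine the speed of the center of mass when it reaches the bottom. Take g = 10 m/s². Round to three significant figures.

With I = (2/3)MR², the ratio k = I/(MR²) is 2/3.
Pure rolling means v = ωR; then KE = ½Mv² + ½I(v/R)² = ½(1+k)Mv² = (5/6)Mv².
Setting Mgh = (5/6)Mv² gives v = √(2gh/(1+k)) = √(2·10·3.67/1.667) ≈ 6.64 m/s.

v ≈ 6.64 m/s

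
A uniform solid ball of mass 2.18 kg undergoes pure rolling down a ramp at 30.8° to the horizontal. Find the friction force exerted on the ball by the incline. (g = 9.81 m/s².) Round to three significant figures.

f ≈ 3.13 N

With I = (2/5)MR², the ratio k = I/(MR²) is 0.4.
Along the incline Mg sinθ − f = Ma, and torque about the center fR = Iα = kMR²(a/R) gives f = kMa.
Combining, a = g sinθ/(1+k) and f = kMa = kMg sinθ/(1+k).
f = 0.4 × 2.18 × 9.81 × sin30.8° / 1.4 ≈ 3.13 N.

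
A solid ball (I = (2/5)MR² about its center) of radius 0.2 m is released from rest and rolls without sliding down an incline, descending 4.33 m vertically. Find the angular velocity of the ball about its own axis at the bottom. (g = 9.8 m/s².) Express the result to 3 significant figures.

Here I = (2/5)MR², so the shape factor k = I/(MR²) = 0.4.
Pure rolling means v = ωR; then KE = ½Mv² + ½I(v/R)² = ½(1+k)Mv² = (7/10)Mv².
Energy conservation Mgh = ½(1+k)Mv² gives v = √(2gh/(1+k)) = √(2 × 9.8 × 4.33 / 1.4) = 7.786 m/s.
The angular speed follows from ω = v/R = 7.786/0.2 ≈ 38.9 rad/s.

ω ≈ 38.9 rad/s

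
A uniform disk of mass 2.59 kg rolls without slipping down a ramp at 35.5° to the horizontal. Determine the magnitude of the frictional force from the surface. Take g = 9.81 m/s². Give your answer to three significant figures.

For this body I = (1/2)MR², i.e. k = I/(MR²) = 0.5.
Along the incline Mg sinθ − f = Ma, and torque about the center fR = Iα = kMR²(a/R) gives f = kMa.
Combining, a = g sinθ/(1+k) and f = kMa = kMg sinθ/(1+k).
f = 0.5 × 2.59 × 9.81 × sin35.5° / 1.5 ≈ 4.92 N.

f ≈ 4.92 N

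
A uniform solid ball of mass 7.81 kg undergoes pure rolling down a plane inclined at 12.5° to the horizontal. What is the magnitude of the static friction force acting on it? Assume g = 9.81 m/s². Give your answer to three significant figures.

f ≈ 4.74 N

With I = (2/5)MR², the ratio k = I/(MR²) is 0.4.
Along the incline Mg sinθ − f = Ma, and torque about the center fR = Iα = kMR²(a/R) gives f = kMa.
Combining, a = g sinθ/(1+k) and f = kMa = kMg sinθ/(1+k).
f = 0.4 × 7.81 × 9.81 × sin12.5° / 1.4 ≈ 4.74 N.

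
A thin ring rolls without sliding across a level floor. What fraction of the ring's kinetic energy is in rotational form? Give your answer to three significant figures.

fraction ≈ 0.500

The moment of inertia is MR², giving k ≡ I/(MR²) = 1.
Since ω = v/R, the translational part is ½Mv² and the rotational part is ½I(v/R)² = ½kMv²; the total is ½(1+k)Mv².
The rotational fraction is therefore k/(1+k) = 1/2 ≈ 0.500.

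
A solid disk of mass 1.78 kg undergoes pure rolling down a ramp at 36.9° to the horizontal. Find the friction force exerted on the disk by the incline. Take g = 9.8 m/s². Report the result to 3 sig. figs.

Here I = (1/2)MR², so the shape factor k = I/(MR²) = 0.5.
Translational: Mg sinθ − f = Ma. Rotational about the CM: fR = Iα = kMRa, so f = kMa.
Combining, a = g sinθ/(1+k) and f = kMa = kMg sinθ/(1+k).
f = 0.5 × 1.78 × 9.8 × sin36.9° / 1.5 ≈ 3.49 N.

f ≈ 3.49 N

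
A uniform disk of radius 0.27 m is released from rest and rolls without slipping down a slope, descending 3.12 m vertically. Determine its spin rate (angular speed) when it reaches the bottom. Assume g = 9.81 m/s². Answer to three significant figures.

ω ≈ 23.7 rad/s

With I = (1/2)MR², the ratio k = I/(MR²) is 0.5.
Pure rolling means v = ωR; then KE = ½Mv² + ½I(v/R)² = ½(1+k)Mv² = (3/4)Mv².
Energy conservation Mgh = ½(1+k)Mv² gives v = √(2gh/(1+k)) = √(2 × 9.81 × 3.12 / 1.5) = 6.388 m/s.
The angular speed follows from ω = v/R = 6.388/0.27 ≈ 23.7 rad/s.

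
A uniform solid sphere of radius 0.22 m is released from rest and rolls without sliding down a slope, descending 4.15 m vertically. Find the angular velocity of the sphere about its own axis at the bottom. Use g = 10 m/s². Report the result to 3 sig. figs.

The moment of inertia is (2/5)MR², giving k ≡ I/(MR²) = 0.4.
Pure rolling means v = ωR; then KE = ½Mv² + ½I(v/R)² = ½(1+k)Mv² = (7/10)Mv².
Energy conservation Mgh = ½(1+k)Mv² gives v = √(2gh/(1+k)) = √(2 × 10 × 4.15 / 1.4) = 7.7 m/s.
Then ω = v/R = 7.7 / 0.22 ≈ 35.0 rad/s.

ω ≈ 35.0 rad/s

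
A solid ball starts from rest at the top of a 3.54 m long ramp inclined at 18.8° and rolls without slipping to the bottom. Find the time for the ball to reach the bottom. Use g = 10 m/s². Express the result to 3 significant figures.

t ≈ 1.75 s

For this body I = (2/5)MR², i.e. k = I/(MR²) = 0.4.
Newton's second law down the slope: Mg sinθ − f = Ma. The torque equation fR = Iα (with α = a/R) gives f = kMa.
Hence a = g sinθ/(1+k) = 10×sin18.8°/1.4 = 2.302 m/s².
With constant a from rest, t = √(2L/a) = √(2·3.54/2.302) ≈ 1.75 s.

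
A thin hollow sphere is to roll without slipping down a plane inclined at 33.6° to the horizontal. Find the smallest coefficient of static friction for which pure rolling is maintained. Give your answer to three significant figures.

The moment of inertia is (2/3)MR², giving k ≡ I/(MR²) = 2/3.
Along the incline Mg sinθ − f = Ma, and torque about the center fR = Iα = kMR²(a/R) gives f = kMa.
These give a = g sinθ/(1+k) and the required friction f = kMg sinθ/(1+k).
With N = Mg cosθ, the no-slip condition f ≤ μN gives μ_min = f/N = k tanθ/(1+k).
μ_min = (2/3) × tan33.6° / 1.667 ≈ 0.266.

μ_min ≈ 0.266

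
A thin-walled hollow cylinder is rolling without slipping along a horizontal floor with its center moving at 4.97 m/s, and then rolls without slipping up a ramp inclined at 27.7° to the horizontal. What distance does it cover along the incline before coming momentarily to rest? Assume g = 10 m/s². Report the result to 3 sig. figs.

d ≈ 5.31 m

Here I = MR², so the shape factor k = I/(MR²) = 1.
Rolling without slipping gives ω = v/R, so the total kinetic energy is ½Mv² + ½Iω² = ½(1+k)Mv² = Mv².
Setting this equal to Mgh gives the vertical rise h = (1+k)v₀²/(2g) = 2×4.97²/(2×10) = 2.47 m.
Along the incline, d = h/sinθ = 2.47/sin27.7° ≈ 5.31 m.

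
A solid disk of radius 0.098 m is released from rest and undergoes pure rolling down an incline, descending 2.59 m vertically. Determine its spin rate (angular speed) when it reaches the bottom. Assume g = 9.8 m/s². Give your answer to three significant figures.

ω ≈ 59.4 rad/s

The moment of inertia is (1/2)MR², giving k ≡ I/(MR²) = 0.5.
Since it rolls without slipping, ω = v/R and KE = ½Mv² + ½Iω² = ½(1+k)Mv² = (3/4)Mv².
Energy conservation Mgh = ½(1+k)Mv² gives v = √(2gh/(1+k)) = √(2 × 9.8 × 2.59 / 1.5) = 5.817 m/s.
Then ω = v/R = 5.817 / 0.098 ≈ 59.4 rad/s.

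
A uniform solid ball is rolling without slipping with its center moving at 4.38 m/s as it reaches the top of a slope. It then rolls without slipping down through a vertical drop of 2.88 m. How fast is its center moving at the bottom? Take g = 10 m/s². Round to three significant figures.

v ≈ 7.77 m/s

With I = (2/5)MR², the ratio k = I/(MR²) is 0.4.
Since it rolls without slipping, ω = v/R and KE = ½Mv² + ½Iω² = ½(1+k)Mv² = (7/10)Mv².
Conserving energy between top and bottom: (7/10)Mv² = (7/10)Mv₀² + Mgh, hence v² = v₀² + 2gh/(1+k).
v = √(4.38² + 2×10×2.88/1.4) = √60.33 ≈ 7.77 m/s.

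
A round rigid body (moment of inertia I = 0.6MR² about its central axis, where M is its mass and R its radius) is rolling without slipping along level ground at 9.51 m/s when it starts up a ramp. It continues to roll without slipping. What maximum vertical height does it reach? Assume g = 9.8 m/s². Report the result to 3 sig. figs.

h ≈ 7.38 m

With I = 0.6MR², the ratio k = I/(MR²) is 0.6.
The rolling condition ω = v/R makes the rotational term ½I(v/R)² = ½kMv², so KE_total = ½(1+k)Mv² = (4/5)Mv².
At the top the kinetic energy is zero, so (4/5)Mv₀² = Mgh.
Thus h = (1+k)v₀²/(2g) = 1.6 × 9.51² / (2 × 9.8) ≈ 7.38 m.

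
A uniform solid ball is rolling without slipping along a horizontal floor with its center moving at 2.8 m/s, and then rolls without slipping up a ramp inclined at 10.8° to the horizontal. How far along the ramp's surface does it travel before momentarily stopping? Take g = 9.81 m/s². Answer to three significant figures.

Here I = (2/5)MR², so the shape factor k = I/(MR²) = 0.4.
The rolling condition ω = v/R makes the rotational term ½I(v/R)² = ½kMv², so KE_total = ½(1+k)Mv² = (7/10)Mv².
Setting this equal to Mgh gives the vertical rise h = (1+k)v₀²/(2g) = 1.4×2.8²/(2×9.81) = 0.5594 m.
Along the incline, d = h/sinθ = 0.5594/sin10.8° ≈ 2.99 m.

d ≈ 2.99 m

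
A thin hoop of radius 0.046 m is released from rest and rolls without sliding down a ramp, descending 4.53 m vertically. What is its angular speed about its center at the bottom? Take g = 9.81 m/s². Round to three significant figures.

ω ≈ 145 rad/s

The moment of inertia is MR², giving k ≡ I/(MR²) = 1.
Rolling without slipping gives ω = v/R, so the total kinetic energy is ½Mv² + ½Iω² = ½(1+k)Mv² = Mv².
Energy conservation Mgh = ½(1+k)Mv² gives v = √(2gh/(1+k)) = √(2 × 9.81 × 4.53 / 2) = 6.666 m/s.
The angular speed follows from ω = v/R = 6.666/0.046 ≈ 145 rad/s.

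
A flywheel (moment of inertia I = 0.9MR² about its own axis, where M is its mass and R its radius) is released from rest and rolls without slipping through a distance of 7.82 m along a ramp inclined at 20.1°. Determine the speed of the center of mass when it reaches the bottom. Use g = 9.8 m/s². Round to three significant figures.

For this body I = 0.9MR², i.e. k = I/(MR²) = 0.9.
Since it rolls without slipping, ω = v/R and KE = ½Mv² + ½Iω² = ½(1+k)Mv² = (19/20)Mv².
The vertical drop is h = L sinθ = 7.82 × sin20.1° = 2.687 m.
Energy conservation: Mgh = (19/20)Mv², so v = √(2gh/(1+k)) = √(2 × 9.8 × 2.687 / 1.9) ≈ 5.27 m/s.

v ≈ 5.27 m/s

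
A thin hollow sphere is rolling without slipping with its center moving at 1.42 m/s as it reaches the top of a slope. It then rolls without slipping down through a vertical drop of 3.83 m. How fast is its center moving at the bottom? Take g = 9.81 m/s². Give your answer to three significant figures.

For this body I = (2/3)MR², i.e. k = I/(MR²) = 2/3.
Rolling without slipping gives ω = v/R, so the total kinetic energy is ½Mv² + ½Iω² = ½(1+k)Mv² = (5/6)Mv².
Conserving energy between top and bottom: (5/6)Mv² = (5/6)Mv₀² + Mgh, hence v² = v₀² + 2gh/(1+k).
v = √(1.42² + 2×9.81×3.83/1.667) = √47.1 ≈ 6.86 m/s.

v ≈ 6.86 m/s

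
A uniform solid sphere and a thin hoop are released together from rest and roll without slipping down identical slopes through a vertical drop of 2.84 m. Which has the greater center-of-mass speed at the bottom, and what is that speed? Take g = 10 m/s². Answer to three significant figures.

the uniform solid sphere, at v ≈ 6.37 m/s

For rolling without slipping, Mgh = ½(1+k)Mv² where k = I/(MR²), so v = √(2gh/(1+k)).
Uniform solid sphere: k = 0.4, giving v = √(2×10×2.84/1.4) = 6.37 m/s.
Thin hoop: k = 1, giving v = √(2×10×2.84/2) = 5.329 m/s.
The smaller k wins: the uniform solid sphere, at ≈ 6.37 m/s.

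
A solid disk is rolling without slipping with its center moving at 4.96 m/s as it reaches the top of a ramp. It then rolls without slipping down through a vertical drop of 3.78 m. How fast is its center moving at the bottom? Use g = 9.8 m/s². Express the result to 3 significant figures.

v ≈ 8.60 m/s

The moment of inertia is (1/2)MR², giving k ≡ I/(MR²) = 0.5.
Rolling without slipping gives ω = v/R, so the total kinetic energy is ½Mv² + ½Iω² = ½(1+k)Mv² = (3/4)Mv².
Energy conservation: (3/4)Mv₀² + Mgh = (3/4)Mv², so v² = v₀² + 2gh/(1+k).
v = √(4.96² + 2×9.8×3.78/1.5) = √73.99 ≈ 8.60 m/s.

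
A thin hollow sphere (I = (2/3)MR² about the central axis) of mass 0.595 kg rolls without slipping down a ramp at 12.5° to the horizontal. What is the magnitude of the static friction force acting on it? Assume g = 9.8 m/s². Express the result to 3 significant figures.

For this body I = (2/3)MR², i.e. k = I/(MR²) = 2/3.
Translational: Mg sinθ − f = Ma. Rotational about the CM: fR = Iα = kMRa, so f = kMa.
Combining, a = g sinθ/(1+k) and f = kMa = kMg sinθ/(1+k).
f = (2/3) × 0.595 × 9.8 × sin12.5° / 1.667 ≈ 0.505 N.

f ≈ 0.505 N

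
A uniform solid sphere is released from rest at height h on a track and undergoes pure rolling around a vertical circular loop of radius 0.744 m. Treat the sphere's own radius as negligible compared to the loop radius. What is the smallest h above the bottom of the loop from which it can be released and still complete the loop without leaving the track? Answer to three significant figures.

h_min ≈ 2.01 m

With I = (2/5)MR², the ratio k = I/(MR²) is 0.4.
At the top of the loop, the minimum-contact condition is Mg = Mv_top²/r, so v_top² = gr.
With ω = v/R, the kinetic energy at speed v is ½(1+k)Mv² = (7/10)Mv².
Energy conservation from release (height h) to the top (height 2r): Mgh = Mg(2r) + (7/10)M·gr.
Thus h_min = 2r + (1+k)r/2 = r(2 + 1.4/2) = 0.744 × 2.7 ≈ 2.01 m.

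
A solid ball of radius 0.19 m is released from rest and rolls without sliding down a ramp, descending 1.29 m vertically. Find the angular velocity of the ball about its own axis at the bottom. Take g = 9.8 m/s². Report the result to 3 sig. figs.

The moment of inertia is (2/5)MR², giving k ≡ I/(MR²) = 0.4.
Pure rolling means v = ωR; then KE = ½Mv² + ½I(v/R)² = ½(1+k)Mv² = (7/10)Mv².
Energy conservation Mgh = ½(1+k)Mv² gives v = √(2gh/(1+k)) = √(2 × 9.8 × 1.29 / 1.4) = 4.25 m/s.
Then ω = v/R = 4.25 / 0.19 ≈ 22.4 rad/s.

ω ≈ 22.4 rad/s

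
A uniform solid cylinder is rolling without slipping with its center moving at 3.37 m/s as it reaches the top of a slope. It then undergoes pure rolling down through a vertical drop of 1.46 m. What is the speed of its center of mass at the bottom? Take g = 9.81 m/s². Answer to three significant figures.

v ≈ 5.52 m/s

Here I = (1/2)MR², so the shape factor k = I/(MR²) = 0.5.
Rolling without slipping gives ω = v/R, so the total kinetic energy is ½Mv² + ½Iω² = ½(1+k)Mv² = (3/4)Mv².
Energy conservation: (3/4)Mv₀² + Mgh = (3/4)Mv², so v² = v₀² + 2gh/(1+k).
v = √(3.37² + 2×9.81×1.46/1.5) = √30.45 ≈ 5.52 m/s.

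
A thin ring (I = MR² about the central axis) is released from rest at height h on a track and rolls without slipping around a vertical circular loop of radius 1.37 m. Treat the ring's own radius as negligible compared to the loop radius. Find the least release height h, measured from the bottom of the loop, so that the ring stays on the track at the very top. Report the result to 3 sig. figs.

h_min ≈ 4.11 m

With I = MR², the ratio k = I/(MR²) is 1.
At the top of the loop, the minimum-contact condition is Mg = Mv_top²/r, so v_top² = gr.
With ω = v/R, the kinetic energy at speed v is ½(1+k)Mv² = Mv².
Energy conservation from release (height h) to the top (height 2r): Mgh = Mg(2r) + M·gr.
Thus h_min = 2r + (1+k)r/2 = r(2 + 2/2) = 1.37 × 3 ≈ 4.11 m.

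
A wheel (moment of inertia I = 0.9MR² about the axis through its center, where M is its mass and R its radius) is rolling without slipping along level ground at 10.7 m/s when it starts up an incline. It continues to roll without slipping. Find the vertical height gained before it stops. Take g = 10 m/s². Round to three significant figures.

Here I = 0.9MR², so the shape factor k = I/(MR²) = 0.9.
Rolling without slipping gives ω = v/R, so the total kinetic energy is ½Mv² + ½Iω² = ½(1+k)Mv² = (19/20)Mv².
All of this converts to potential energy at the highest point: (19/20)Mv₀² = Mgh.
Thus h = (1+k)v₀²/(2g) = 1.9 × 10.7² / (2 × 10) ≈ 10.9 m.

h ≈ 10.9 m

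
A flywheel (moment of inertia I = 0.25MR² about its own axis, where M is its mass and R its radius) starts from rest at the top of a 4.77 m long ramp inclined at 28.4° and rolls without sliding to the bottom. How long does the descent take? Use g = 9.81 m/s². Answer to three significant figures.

t ≈ 1.60 s

For this body I = 0.25MR², i.e. k = I/(MR²) = 0.25.
Newton's second law down the slope: Mg sinθ − f = Ma. The torque equation fR = Iα (with α = a/R) gives f = kMa.
Hence a = g sinθ/(1+k) = 9.81×sin28.4°/1.25 = 3.733 m/s².
With constant a from rest, t = √(2L/a) = √(2·4.77/3.733) ≈ 1.60 s.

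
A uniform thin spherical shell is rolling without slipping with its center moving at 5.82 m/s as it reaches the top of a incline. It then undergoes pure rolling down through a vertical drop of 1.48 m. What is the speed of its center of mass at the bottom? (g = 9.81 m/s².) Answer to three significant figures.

v ≈ 7.16 m/s

For this body I = (2/3)MR², i.e. k = I/(MR²) = 2/3.
Pure rolling means v = ωR; then KE = ½Mv² + ½I(v/R)² = ½(1+k)Mv² = (5/6)Mv².
Conserving energy between top and bottom: (5/6)Mv² = (5/6)Mv₀² + Mgh, hence v² = v₀² + 2gh/(1+k).
v = √(5.82² + 2×9.81×1.48/1.667) = √51.29 ≈ 7.16 m/s.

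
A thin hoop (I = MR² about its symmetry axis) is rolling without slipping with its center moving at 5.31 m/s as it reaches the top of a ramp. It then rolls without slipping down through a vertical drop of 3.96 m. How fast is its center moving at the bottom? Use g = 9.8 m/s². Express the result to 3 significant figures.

v ≈ 8.19 m/s

The moment of inertia is MR², giving k ≡ I/(MR²) = 1.
Since it rolls without slipping, ω = v/R and KE = ½Mv² + ½Iω² = ½(1+k)Mv² = Mv².
Energy conservation: Mv₀² + Mgh = Mv², so v² = v₀² + 2gh/(1+k).
v = √(5.31² + 2×9.8×3.96/2) = √67 ≈ 8.19 m/s.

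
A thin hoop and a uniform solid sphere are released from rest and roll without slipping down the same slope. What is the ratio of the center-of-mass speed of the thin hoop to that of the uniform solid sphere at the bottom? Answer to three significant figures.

v_ratio ≈ 0.837

Each satisfies Mgh = ½(1+k)Mv² with k = I/(MR²), so v ∝ 1/√(1+k).
For the thin hoop k = 1; for the uniform solid sphere k = 0.4.
v₁/v₂ = √((1+k₂)/(1+k₁)) = √(1.4/2) ≈ 0.837.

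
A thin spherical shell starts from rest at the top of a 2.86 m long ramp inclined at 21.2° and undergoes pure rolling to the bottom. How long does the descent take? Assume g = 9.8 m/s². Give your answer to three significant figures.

t ≈ 1.64 s

Here I = (2/3)MR², so the shape factor k = I/(MR²) = 2/3.
Along the incline Mg sinθ − f = Ma, and torque about the center fR = Iα = kMR²(a/R) gives f = kMa.
Hence a = g sinθ/(1+k) = 9.8×sin21.2°/1.667 = 2.126 m/s².
Starting from rest, L = ½at², so t = √(2L/a) = √(2×2.86/2.126) ≈ 1.64 s.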